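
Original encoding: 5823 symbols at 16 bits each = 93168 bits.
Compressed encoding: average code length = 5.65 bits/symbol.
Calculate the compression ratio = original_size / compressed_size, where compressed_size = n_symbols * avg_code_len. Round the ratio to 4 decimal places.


original_size = n_symbols * orig_bits = 5823 * 16 = 93168 bits
compressed_size = n_symbols * avg_code_len = 5823 * 5.65 = 32899.95 bits
ratio = original_size / compressed_size = 93168 / 32899.95 = 2.8319

Compression ratio = 2.8319


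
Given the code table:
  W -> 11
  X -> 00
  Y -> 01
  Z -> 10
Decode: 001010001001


Decoding:
00 -> X
10 -> Z
10 -> Z
00 -> X
10 -> Z
01 -> Y


Result: XZZXZY


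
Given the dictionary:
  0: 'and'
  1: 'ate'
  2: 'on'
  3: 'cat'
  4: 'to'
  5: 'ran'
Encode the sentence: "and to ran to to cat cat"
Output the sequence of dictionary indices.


Look up each word in the dictionary:
  'and' -> 0
  'to' -> 4
  'ran' -> 5
  'to' -> 4
  'to' -> 4
  'cat' -> 3
  'cat' -> 3

Encoded: [0, 4, 5, 4, 4, 3, 3]


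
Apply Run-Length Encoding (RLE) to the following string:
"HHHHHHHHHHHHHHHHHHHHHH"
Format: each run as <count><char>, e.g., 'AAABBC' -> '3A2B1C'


Scanning runs left to right:
  i=0: run of 'H' x 22 -> '22H'

RLE = 22H


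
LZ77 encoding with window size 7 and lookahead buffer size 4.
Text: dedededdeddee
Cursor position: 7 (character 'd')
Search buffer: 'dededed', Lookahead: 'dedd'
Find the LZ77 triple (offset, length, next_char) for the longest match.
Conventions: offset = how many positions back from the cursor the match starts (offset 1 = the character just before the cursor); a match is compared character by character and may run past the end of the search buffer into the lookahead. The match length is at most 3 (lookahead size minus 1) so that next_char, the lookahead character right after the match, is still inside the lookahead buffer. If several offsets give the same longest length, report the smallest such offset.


Try each offset into the search buffer:
  offset=1 (pos 6, char 'd'): match length 1
  offset=2 (pos 5, char 'e'): match length 0
  offset=3 (pos 4, char 'd'): match length 3
  offset=4 (pos 3, char 'e'): match length 0
  offset=5 (pos 2, char 'd'): match length 3
  offset=6 (pos 1, char 'e'): match length 0
  offset=7 (pos 0, char 'd'): match length 3
Longest match has length 3, found at offsets 3, 5, 7; take the smallest, offset 3.
next_char = character at position 7 + 3 = 10 -> 'd'

Best match: offset=3, length=3 (matching 'ded' starting at position 4)
LZ77 triple: (3, 3, 'd')


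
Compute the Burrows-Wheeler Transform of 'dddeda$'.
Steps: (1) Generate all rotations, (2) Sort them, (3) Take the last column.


Rotations (sorted):
  0: $dddeda -> last char: a
  1: a$ddded -> last char: d
  2: da$ddde -> last char: e
  3: dddeda$ -> last char: $
  4: ddeda$d -> last char: d
  5: deda$dd -> last char: d
  6: eda$ddd -> last char: d


BWT = ade$ddd


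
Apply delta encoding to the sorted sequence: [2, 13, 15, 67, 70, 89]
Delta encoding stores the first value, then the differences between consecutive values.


First value: 2
Deltas:
  13 - 2 = 11
  15 - 13 = 2
  67 - 15 = 52
  70 - 67 = 3
  89 - 70 = 19


Delta encoded: [2, 11, 2, 52, 3, 19]


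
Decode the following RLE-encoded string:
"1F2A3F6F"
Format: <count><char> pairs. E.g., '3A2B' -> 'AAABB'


Expanding each <count><char> pair:
  1F -> 'F'
  2A -> 'AA'
  3F -> 'FFF'
  6F -> 'FFFFFF'

Decoded = FAAFFFFFFFFF


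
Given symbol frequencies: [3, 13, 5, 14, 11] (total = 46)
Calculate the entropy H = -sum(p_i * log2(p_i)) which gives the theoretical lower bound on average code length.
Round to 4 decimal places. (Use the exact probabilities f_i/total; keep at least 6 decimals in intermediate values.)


Per-symbol terms -p_i * log2(p_i) with p_i = f_i/46:
  p = 3/46 = 0.065217: log2(p) = -3.938599, -p*log2(p) = 0.256865
  p = 13/46 = 0.282609: log2(p) = -1.823122, -p*log2(p) = 0.515230
  p = 5/46 = 0.108696: log2(p) = -3.201634, -p*log2(p) = 0.348004
  p = 14/46 = 0.304348: log2(p) = -1.716207, -p*log2(p) = 0.522324
  p = 11/46 = 0.239130: log2(p) = -2.064130, -p*log2(p) = 0.493596
H = 0.256865 + 0.515230 + 0.348004 + 0.522324 + 0.493596 = 2.136019

H = 2.136 bits/symbol


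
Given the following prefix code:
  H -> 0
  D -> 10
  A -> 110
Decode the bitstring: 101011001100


Decoding step by step:
Bits 10 -> D
Bits 10 -> D
Bits 110 -> A
Bits 0 -> H
Bits 110 -> A
Bits 0 -> H


Decoded message: DDAHAH


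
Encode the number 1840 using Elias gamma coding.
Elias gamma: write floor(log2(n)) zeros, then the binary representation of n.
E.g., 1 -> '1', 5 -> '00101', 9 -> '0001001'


num_bits = floor(log2(1840)) + 1 = 11
leading_zeros = num_bits - 1 = 10
binary(1840) = 11100110000

Elias gamma(1840) = '0000000000' + '11100110000' = 000000000011100110000 (21 bits)


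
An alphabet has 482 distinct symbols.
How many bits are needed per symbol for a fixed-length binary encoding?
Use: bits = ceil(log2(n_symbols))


log2(482) = 8.9129
Bracket: 2^8 = 256 < 482 <= 2^9 = 512
So ceil(log2(482)) = 9

bits = ceil(log2(482)) = ceil(8.9129) = 9 bits


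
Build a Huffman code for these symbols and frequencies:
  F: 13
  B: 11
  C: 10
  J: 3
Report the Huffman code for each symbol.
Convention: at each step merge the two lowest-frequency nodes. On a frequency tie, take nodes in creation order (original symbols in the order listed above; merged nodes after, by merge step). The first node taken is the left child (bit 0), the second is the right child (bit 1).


Huffman tree construction:
Step 1: Merge J(3) + C(10) = 13
Step 2: Merge B(11) + F(13) = 24
Step 3: Merge (J+C)(13) + (B+F)(24) = 37
Read each symbol's code off the tree from the root (left child = 0, right child = 1).

Codes:
  F: 11 (length 2)
  B: 10 (length 2)
  C: 01 (length 2)
  J: 00 (length 2)
Average code length: 74/37 = 2.0000 bits/symbol


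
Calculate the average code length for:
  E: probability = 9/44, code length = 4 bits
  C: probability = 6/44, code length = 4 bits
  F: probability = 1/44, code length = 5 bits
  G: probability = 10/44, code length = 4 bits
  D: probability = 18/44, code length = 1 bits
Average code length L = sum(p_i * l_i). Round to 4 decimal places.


Weighted contributions p_i * l_i:
  E: (9/44) * 4 = 36/44
  C: (6/44) * 4 = 24/44
  F: (1/44) * 5 = 5/44
  G: (10/44) * 4 = 40/44
  D: (18/44) * 1 = 18/44
Sum = (36 + 24 + 5 + 40 + 18)/44 = 123/44

L = 123/44 = 2.7955 bits/symbol


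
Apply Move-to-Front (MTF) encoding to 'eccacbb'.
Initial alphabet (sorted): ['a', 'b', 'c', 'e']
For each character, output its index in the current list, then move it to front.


MTF encoding:
'e': index 3 in ['a', 'b', 'c', 'e'] -> ['e', 'a', 'b', 'c']
'c': index 3 in ['e', 'a', 'b', 'c'] -> ['c', 'e', 'a', 'b']
'c': index 0 in ['c', 'e', 'a', 'b'] -> ['c', 'e', 'a', 'b']
'a': index 2 in ['c', 'e', 'a', 'b'] -> ['a', 'c', 'e', 'b']
'c': index 1 in ['a', 'c', 'e', 'b'] -> ['c', 'a', 'e', 'b']
'b': index 3 in ['c', 'a', 'e', 'b'] -> ['b', 'c', 'a', 'e']
'b': index 0 in ['b', 'c', 'a', 'e'] -> ['b', 'c', 'a', 'e']


Output: [3, 3, 0, 2, 1, 3, 0]


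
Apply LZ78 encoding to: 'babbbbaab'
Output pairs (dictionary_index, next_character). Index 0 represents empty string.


LZ78 encoding steps:
Dictionary: {0: ''}
Step 1: w='' (idx 0), next='b' -> output (0, 'b'), add 'b' as idx 1
Step 2: w='' (idx 0), next='a' -> output (0, 'a'), add 'a' as idx 2
Step 3: w='b' (idx 1), next='b' -> output (1, 'b'), add 'bb' as idx 3
Step 4: w='bb' (idx 3), next='a' -> output (3, 'a'), add 'bba' as idx 4
Step 5: w='a' (idx 2), next='b' -> output (2, 'b'), add 'ab' as idx 5


Encoded: [(0, 'b'), (0, 'a'), (1, 'b'), (3, 'a'), (2, 'b')]


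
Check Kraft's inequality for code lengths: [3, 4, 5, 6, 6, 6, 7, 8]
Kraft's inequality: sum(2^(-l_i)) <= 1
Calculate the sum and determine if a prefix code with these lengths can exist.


Sum = 2^(-3) + 2^(-4) + 2^(-5) + 2^(-6) + 2^(-6) + 2^(-6) + 2^(-7) + 2^(-8)
    = 0.125 + 0.0625 + 0.03125 + 0.015625 + 0.015625 + 0.015625 + 0.0078125 + 0.00390625
    = 71/256 = 0.27734375
Since 0.27734375 <= 1, Kraft's inequality IS satisfied.
A prefix code with these lengths CAN exist.

Kraft sum = 0.27734375. Satisfied.


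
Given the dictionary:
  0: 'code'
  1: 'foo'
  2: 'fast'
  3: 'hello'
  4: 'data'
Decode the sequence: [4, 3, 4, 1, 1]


Look up each index in the dictionary:
  4 -> 'data'
  3 -> 'hello'
  4 -> 'data'
  1 -> 'foo'
  1 -> 'foo'

Decoded: "data hello data foo foo"


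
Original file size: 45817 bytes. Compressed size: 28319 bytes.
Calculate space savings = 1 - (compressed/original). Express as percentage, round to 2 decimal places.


ratio = compressed/original = 28319/45817 = 0.618089
savings = 1 - ratio = 1 - 0.618089 = 0.381911
as a percentage: 0.381911 * 100 = 38.19%

Space savings = 1 - 28319/45817 = 38.19%


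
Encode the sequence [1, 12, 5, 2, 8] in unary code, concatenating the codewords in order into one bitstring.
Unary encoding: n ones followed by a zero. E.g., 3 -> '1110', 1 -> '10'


Encode each number as n ones followed by a terminating 0:
  1 -> 10 (2 bits)
  12 -> 1111111111110 (13 bits)
  5 -> 111110 (6 bits)
  2 -> 110 (3 bits)
  8 -> 111111110 (9 bits)
Total length = 2 + 13 + 6 + 3 + 9 = 33 bits.

Unary([1, 12, 5, 2, 8]) = 101111111111110111110110111111110 (33 bits)


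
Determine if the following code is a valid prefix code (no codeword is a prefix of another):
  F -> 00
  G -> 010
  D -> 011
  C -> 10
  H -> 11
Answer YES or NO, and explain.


Checking each pair (does one codeword prefix another?):
  F='00' vs G='010': no prefix
  F='00' vs D='011': no prefix
  F='00' vs C='10': no prefix
  F='00' vs H='11': no prefix
  G='010' vs F='00': no prefix
  G='010' vs D='011': no prefix
  G='010' vs C='10': no prefix
  G='010' vs H='11': no prefix
  D='011' vs F='00': no prefix
  D='011' vs G='010': no prefix
  D='011' vs C='10': no prefix
  D='011' vs H='11': no prefix
  C='10' vs F='00': no prefix
  C='10' vs G='010': no prefix
  C='10' vs D='011': no prefix
  C='10' vs H='11': no prefix
  H='11' vs F='00': no prefix
  H='11' vs G='010': no prefix
  H='11' vs D='011': no prefix
  H='11' vs C='10': no prefix
No violation found over all pairs.

YES -- this is a valid prefix code. No codeword is a prefix of any other codeword.


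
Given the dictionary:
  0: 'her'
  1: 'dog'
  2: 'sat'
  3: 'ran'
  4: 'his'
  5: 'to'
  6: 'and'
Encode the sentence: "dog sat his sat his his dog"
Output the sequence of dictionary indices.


Look up each word in the dictionary:
  'dog' -> 1
  'sat' -> 2
  'his' -> 4
  'sat' -> 2
  'his' -> 4
  'his' -> 4
  'dog' -> 1

Encoded: [1, 2, 4, 2, 4, 4, 1]


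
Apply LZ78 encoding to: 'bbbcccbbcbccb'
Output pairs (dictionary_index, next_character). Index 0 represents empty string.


LZ78 encoding steps:
Dictionary: {0: ''}
Step 1: w='' (idx 0), next='b' -> output (0, 'b'), add 'b' as idx 1
Step 2: w='b' (idx 1), next='b' -> output (1, 'b'), add 'bb' as idx 2
Step 3: w='' (idx 0), next='c' -> output (0, 'c'), add 'c' as idx 3
Step 4: w='c' (idx 3), next='c' -> output (3, 'c'), add 'cc' as idx 4
Step 5: w='bb' (idx 2), next='c' -> output (2, 'c'), add 'bbc' as idx 5
Step 6: w='b' (idx 1), next='c' -> output (1, 'c'), add 'bc' as idx 6
Step 7: w='c' (idx 3), next='b' -> output (3, 'b'), add 'cb' as idx 7


Encoded: [(0, 'b'), (1, 'b'), (0, 'c'), (3, 'c'), (2, 'c'), (1, 'c'), (3, 'b')]


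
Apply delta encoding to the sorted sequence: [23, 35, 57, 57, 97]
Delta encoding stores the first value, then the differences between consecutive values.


First value: 23
Deltas:
  35 - 23 = 12
  57 - 35 = 22
  57 - 57 = 0
  97 - 57 = 40


Delta encoded: [23, 12, 22, 0, 40]


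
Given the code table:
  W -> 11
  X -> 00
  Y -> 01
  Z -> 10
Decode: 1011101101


Decoding:
10 -> Z
11 -> W
10 -> Z
11 -> W
01 -> Y


Result: ZWZWY


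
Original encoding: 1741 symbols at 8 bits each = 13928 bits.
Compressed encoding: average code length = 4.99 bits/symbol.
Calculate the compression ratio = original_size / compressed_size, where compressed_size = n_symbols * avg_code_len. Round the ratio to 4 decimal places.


original_size = n_symbols * orig_bits = 1741 * 8 = 13928 bits
compressed_size = n_symbols * avg_code_len = 1741 * 4.99 = 8687.59 bits
ratio = original_size / compressed_size = 13928 / 8687.59 = 1.6032

Compression ratio = 1.6032


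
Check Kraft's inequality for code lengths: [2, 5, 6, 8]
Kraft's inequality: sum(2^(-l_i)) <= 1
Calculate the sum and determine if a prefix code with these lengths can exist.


Sum = 2^(-2) + 2^(-5) + 2^(-6) + 2^(-8)
    = 0.25 + 0.03125 + 0.015625 + 0.00390625
    = 77/256 = 0.30078125
Since 0.30078125 <= 1, Kraft's inequality IS satisfied.
A prefix code with these lengths CAN exist.

Kraft sum = 0.30078125. Satisfied.


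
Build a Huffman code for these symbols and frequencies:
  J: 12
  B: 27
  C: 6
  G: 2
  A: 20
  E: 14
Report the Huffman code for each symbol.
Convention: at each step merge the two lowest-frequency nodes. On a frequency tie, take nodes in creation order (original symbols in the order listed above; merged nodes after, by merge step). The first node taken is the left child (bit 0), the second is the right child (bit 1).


Huffman tree construction:
Step 1: Merge G(2) + C(6) = 8
Step 2: Merge (G+C)(8) + J(12) = 20
Step 3: Merge E(14) + A(20) = 34
Step 4: Merge ((G+C)+J)(20) + B(27) = 47
Step 5: Merge (E+A)(34) + (((G+C)+J)+B)(47) = 81
Read each symbol's code off the tree from the root (left child = 0, right child = 1).

Codes:
  J: 101 (length 3)
  B: 11 (length 2)
  C: 1001 (length 4)
  G: 1000 (length 4)
  A: 01 (length 2)
  E: 00 (length 2)
Average code length: 190/81 = 2.3457 bits/symbol


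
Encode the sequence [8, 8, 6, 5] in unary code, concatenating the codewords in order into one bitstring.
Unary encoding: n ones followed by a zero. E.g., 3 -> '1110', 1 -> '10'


Encode each number as n ones followed by a terminating 0:
  8 -> 111111110 (9 bits)
  8 -> 111111110 (9 bits)
  6 -> 1111110 (7 bits)
  5 -> 111110 (6 bits)
Total length = 9 + 9 + 7 + 6 = 31 bits.

Unary([8, 8, 6, 5]) = 1111111101111111101111110111110 (31 bits)


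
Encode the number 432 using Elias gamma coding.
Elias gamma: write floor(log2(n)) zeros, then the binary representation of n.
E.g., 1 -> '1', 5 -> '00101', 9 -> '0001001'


num_bits = floor(log2(432)) + 1 = 9
leading_zeros = num_bits - 1 = 8
binary(432) = 110110000

Elias gamma(432) = '00000000' + '110110000' = 00000000110110000 (17 bits)


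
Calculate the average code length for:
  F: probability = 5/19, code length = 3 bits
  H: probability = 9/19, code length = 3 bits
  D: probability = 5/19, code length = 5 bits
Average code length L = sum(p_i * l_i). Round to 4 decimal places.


Weighted contributions p_i * l_i:
  F: (5/19) * 3 = 15/19
  H: (9/19) * 3 = 27/19
  D: (5/19) * 5 = 25/19
Sum = (15 + 27 + 25)/19 = 67/19

L = 67/19 = 3.5263 bits/symbol


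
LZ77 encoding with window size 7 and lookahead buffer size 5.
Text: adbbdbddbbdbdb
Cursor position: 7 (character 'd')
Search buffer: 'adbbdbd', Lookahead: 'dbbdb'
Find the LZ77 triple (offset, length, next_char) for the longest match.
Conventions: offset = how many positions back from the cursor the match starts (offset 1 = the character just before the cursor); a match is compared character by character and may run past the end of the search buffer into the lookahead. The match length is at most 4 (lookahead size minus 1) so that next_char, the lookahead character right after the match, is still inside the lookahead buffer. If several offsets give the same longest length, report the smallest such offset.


Try each offset into the search buffer:
  offset=1 (pos 6, char 'd'): match length 1
  offset=2 (pos 5, char 'b'): match length 0
  offset=3 (pos 4, char 'd'): match length 2
  offset=4 (pos 3, char 'b'): match length 0
  offset=5 (pos 2, char 'b'): match length 0
  offset=6 (pos 1, char 'd'): match length 4
  offset=7 (pos 0, char 'a'): match length 0
Longest match has length 4 at offset 6.
next_char = character at position 7 + 4 = 11 -> 'b'

Best match: offset=6, length=4 (matching 'dbbd' starting at position 1)
LZ77 triple: (6, 4, 'b')


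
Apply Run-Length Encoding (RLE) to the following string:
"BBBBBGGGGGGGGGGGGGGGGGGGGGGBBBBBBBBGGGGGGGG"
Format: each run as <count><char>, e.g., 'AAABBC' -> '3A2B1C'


Scanning runs left to right:
  i=0: run of 'B' x 5 -> '5B'
  i=5: run of 'G' x 22 -> '22G'
  i=27: run of 'B' x 8 -> '8B'
  i=35: run of 'G' x 8 -> '8G'

RLE = 5B22G8B8G


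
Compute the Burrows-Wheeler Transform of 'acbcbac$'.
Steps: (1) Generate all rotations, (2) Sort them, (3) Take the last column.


Rotations (sorted):
  0: $acbcbac -> last char: c
  1: ac$acbcb -> last char: b
  2: acbcbac$ -> last char: $
  3: bac$acbc -> last char: c
  4: bcbac$ac -> last char: c
  5: c$acbcba -> last char: a
  6: cbac$acb -> last char: b
  7: cbcbac$a -> last char: a


BWT = cb$ccaba


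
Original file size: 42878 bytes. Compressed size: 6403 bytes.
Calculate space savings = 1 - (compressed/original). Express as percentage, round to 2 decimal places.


ratio = compressed/original = 6403/42878 = 0.149331
savings = 1 - ratio = 1 - 0.149331 = 0.850669
as a percentage: 0.850669 * 100 = 85.07%

Space savings = 1 - 6403/42878 = 85.07%


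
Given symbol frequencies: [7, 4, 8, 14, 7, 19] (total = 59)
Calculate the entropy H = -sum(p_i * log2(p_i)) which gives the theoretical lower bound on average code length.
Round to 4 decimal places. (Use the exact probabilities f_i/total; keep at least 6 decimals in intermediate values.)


Per-symbol terms -p_i * log2(p_i) with p_i = f_i/59:
  p = 7/59 = 0.118644: log2(p) = -3.075288, -p*log2(p) = 0.364865
  p = 4/59 = 0.067797: log2(p) = -3.882643, -p*log2(p) = 0.263230
  p = 8/59 = 0.135593: log2(p) = -2.882643, -p*log2(p) = 0.390867
  p = 14/59 = 0.237288: log2(p) = -2.075288, -p*log2(p) = 0.492441
  p = 7/59 = 0.118644: log2(p) = -3.075288, -p*log2(p) = 0.364865
  p = 19/59 = 0.322034: log2(p) = -1.634716, -p*log2(p) = 0.526434
H = 0.364865 + 0.263230 + 0.390867 + 0.492441 + 0.364865 + 0.526434 = 2.402702

H = 2.4027 bits/symbol


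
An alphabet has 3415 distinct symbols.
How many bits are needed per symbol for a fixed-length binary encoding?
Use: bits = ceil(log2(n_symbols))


log2(3415) = 11.7377
Bracket: 2^11 = 2048 < 3415 <= 2^12 = 4096
So ceil(log2(3415)) = 12

bits = ceil(log2(3415)) = ceil(11.7377) = 12 bits


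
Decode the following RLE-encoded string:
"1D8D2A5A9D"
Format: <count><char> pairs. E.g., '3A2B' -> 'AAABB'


Expanding each <count><char> pair:
  1D -> 'D'
  8D -> 'DDDDDDDD'
  2A -> 'AA'
  5A -> 'AAAAA'
  9D -> 'DDDDDDDDD'

Decoded = DDDDDDDDDAAAAAAADDDDDDDDD


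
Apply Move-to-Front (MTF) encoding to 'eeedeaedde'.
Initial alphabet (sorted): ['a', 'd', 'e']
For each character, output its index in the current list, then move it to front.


MTF encoding:
'e': index 2 in ['a', 'd', 'e'] -> ['e', 'a', 'd']
'e': index 0 in ['e', 'a', 'd'] -> ['e', 'a', 'd']
'e': index 0 in ['e', 'a', 'd'] -> ['e', 'a', 'd']
'd': index 2 in ['e', 'a', 'd'] -> ['d', 'e', 'a']
'e': index 1 in ['d', 'e', 'a'] -> ['e', 'd', 'a']
'a': index 2 in ['e', 'd', 'a'] -> ['a', 'e', 'd']
'e': index 1 in ['a', 'e', 'd'] -> ['e', 'a', 'd']
'd': index 2 in ['e', 'a', 'd'] -> ['d', 'e', 'a']
'd': index 0 in ['d', 'e', 'a'] -> ['d', 'e', 'a']
'e': index 1 in ['d', 'e', 'a'] -> ['e', 'd', 'a']


Output: [2, 0, 0, 2, 1, 2, 1, 2, 0, 1]


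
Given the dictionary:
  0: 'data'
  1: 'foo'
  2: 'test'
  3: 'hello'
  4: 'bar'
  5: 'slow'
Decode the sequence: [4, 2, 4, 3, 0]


Look up each index in the dictionary:
  4 -> 'bar'
  2 -> 'test'
  4 -> 'bar'
  3 -> 'hello'
  0 -> 'data'

Decoded: "bar test bar hello data"


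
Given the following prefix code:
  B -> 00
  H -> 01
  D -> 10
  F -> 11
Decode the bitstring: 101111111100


Decoding step by step:
Bits 10 -> D
Bits 11 -> F
Bits 11 -> F
Bits 11 -> F
Bits 11 -> F
Bits 00 -> B


Decoded message: DFFFFB


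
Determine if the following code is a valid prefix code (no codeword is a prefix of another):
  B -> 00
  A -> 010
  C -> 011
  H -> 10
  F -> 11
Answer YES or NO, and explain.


Checking each pair (does one codeword prefix another?):
  B='00' vs A='010': no prefix
  B='00' vs C='011': no prefix
  B='00' vs H='10': no prefix
  B='00' vs F='11': no prefix
  A='010' vs B='00': no prefix
  A='010' vs C='011': no prefix
  A='010' vs H='10': no prefix
  A='010' vs F='11': no prefix
  C='011' vs B='00': no prefix
  C='011' vs A='010': no prefix
  C='011' vs H='10': no prefix
  C='011' vs F='11': no prefix
  H='10' vs B='00': no prefix
  H='10' vs A='010': no prefix
  H='10' vs C='011': no prefix
  H='10' vs F='11': no prefix
  F='11' vs B='00': no prefix
  F='11' vs A='010': no prefix
  F='11' vs C='011': no prefix
  F='11' vs H='10': no prefix
No violation found over all pairs.

YES -- this is a valid prefix code. No codeword is a prefix of any other codeword.


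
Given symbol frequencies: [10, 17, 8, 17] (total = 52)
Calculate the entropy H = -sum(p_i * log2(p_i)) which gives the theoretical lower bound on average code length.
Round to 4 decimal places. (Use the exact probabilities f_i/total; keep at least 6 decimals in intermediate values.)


Per-symbol terms -p_i * log2(p_i) with p_i = f_i/52:
  p = 10/52 = 0.192308: log2(p) = -2.378512, -p*log2(p) = 0.457406
  p = 17/52 = 0.326923: log2(p) = -1.612977, -p*log2(p) = 0.527319
  p = 8/52 = 0.153846: log2(p) = -2.700440, -p*log2(p) = 0.415452
  p = 17/52 = 0.326923: log2(p) = -1.612977, -p*log2(p) = 0.527319
H = 0.457406 + 0.527319 + 0.415452 + 0.527319 = 1.927496

H = 1.9275 bits/symbol


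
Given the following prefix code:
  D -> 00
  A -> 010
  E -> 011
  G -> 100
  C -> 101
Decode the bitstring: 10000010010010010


Decoding step by step:
Bits 100 -> G
Bits 00 -> D
Bits 010 -> A
Bits 010 -> A
Bits 010 -> A
Bits 010 -> A


Decoded message: GDAAAA


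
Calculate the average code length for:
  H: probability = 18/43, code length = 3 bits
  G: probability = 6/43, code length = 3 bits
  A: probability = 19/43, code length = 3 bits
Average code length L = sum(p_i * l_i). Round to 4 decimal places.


Weighted contributions p_i * l_i:
  H: (18/43) * 3 = 54/43
  G: (6/43) * 3 = 18/43
  A: (19/43) * 3 = 57/43
Sum = (54 + 18 + 57)/43 = 129/43

L = 129/43 = 3.0000 bits/symbol


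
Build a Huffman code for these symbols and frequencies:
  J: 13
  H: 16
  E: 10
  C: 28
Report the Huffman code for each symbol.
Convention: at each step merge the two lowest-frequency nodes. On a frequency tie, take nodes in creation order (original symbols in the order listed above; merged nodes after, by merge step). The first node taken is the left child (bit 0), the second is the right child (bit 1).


Huffman tree construction:
Step 1: Merge E(10) + J(13) = 23
Step 2: Merge H(16) + (E+J)(23) = 39
Step 3: Merge C(28) + (H+(E+J))(39) = 67
Read each symbol's code off the tree from the root (left child = 0, right child = 1).

Codes:
  J: 111 (length 3)
  H: 10 (length 2)
  E: 110 (length 3)
  C: 0 (length 1)
Average code length: 129/67 = 1.9254 bits/symbol


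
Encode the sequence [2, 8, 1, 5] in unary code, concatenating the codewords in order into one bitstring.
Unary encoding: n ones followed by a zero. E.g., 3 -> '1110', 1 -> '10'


Encode each number as n ones followed by a terminating 0:
  2 -> 110 (3 bits)
  8 -> 111111110 (9 bits)
  1 -> 10 (2 bits)
  5 -> 111110 (6 bits)
Total length = 3 + 9 + 2 + 6 = 20 bits.

Unary([2, 8, 1, 5]) = 11011111111010111110 (20 bits)


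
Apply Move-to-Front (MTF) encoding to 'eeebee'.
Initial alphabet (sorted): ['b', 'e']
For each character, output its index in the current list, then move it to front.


MTF encoding:
'e': index 1 in ['b', 'e'] -> ['e', 'b']
'e': index 0 in ['e', 'b'] -> ['e', 'b']
'e': index 0 in ['e', 'b'] -> ['e', 'b']
'b': index 1 in ['e', 'b'] -> ['b', 'e']
'e': index 1 in ['b', 'e'] -> ['e', 'b']
'e': index 0 in ['e', 'b'] -> ['e', 'b']


Output: [1, 0, 0, 1, 1, 0]


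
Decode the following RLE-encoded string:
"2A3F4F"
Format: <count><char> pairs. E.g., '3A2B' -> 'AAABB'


Expanding each <count><char> pair:
  2A -> 'AA'
  3F -> 'FFF'
  4F -> 'FFFF'

Decoded = AAFFFFFFF


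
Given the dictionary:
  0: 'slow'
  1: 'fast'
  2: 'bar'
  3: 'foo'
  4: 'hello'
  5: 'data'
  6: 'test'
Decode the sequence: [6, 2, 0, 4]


Look up each index in the dictionary:
  6 -> 'test'
  2 -> 'bar'
  0 -> 'slow'
  4 -> 'hello'

Decoded: "test bar slow hello"


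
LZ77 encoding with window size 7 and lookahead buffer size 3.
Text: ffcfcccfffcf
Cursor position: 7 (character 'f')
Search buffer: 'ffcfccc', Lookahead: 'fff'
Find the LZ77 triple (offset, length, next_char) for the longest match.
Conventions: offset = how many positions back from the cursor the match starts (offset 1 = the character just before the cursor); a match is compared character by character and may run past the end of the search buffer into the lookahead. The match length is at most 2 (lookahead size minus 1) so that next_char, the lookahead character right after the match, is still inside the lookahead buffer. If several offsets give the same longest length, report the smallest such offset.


Try each offset into the search buffer:
  offset=1 (pos 6, char 'c'): match length 0
  offset=2 (pos 5, char 'c'): match length 0
  offset=3 (pos 4, char 'c'): match length 0
  offset=4 (pos 3, char 'f'): match length 1
  offset=5 (pos 2, char 'c'): match length 0
  offset=6 (pos 1, char 'f'): match length 1
  offset=7 (pos 0, char 'f'): match length 2
Longest match has length 2 at offset 7.
next_char = character at position 7 + 2 = 9 -> 'f'

Best match: offset=7, length=2 (matching 'ff' starting at position 0)
LZ77 triple: (7, 2, 'f')


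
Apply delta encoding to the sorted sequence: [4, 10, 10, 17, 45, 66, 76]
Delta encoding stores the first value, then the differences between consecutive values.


First value: 4
Deltas:
  10 - 4 = 6
  10 - 10 = 0
  17 - 10 = 7
  45 - 17 = 28
  66 - 45 = 21
  76 - 66 = 10


Delta encoded: [4, 6, 0, 7, 28, 21, 10]


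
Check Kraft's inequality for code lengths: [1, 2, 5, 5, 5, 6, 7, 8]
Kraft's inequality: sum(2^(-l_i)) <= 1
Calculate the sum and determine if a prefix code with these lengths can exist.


Sum = 2^(-1) + 2^(-2) + 2^(-5) + 2^(-5) + 2^(-5) + 2^(-6) + 2^(-7) + 2^(-8)
    = 0.5 + 0.25 + 0.03125 + 0.03125 + 0.03125 + 0.015625 + 0.0078125 + 0.00390625
    = 223/256 = 0.87109375
Since 0.87109375 <= 1, Kraft's inequality IS satisfied.
A prefix code with these lengths CAN exist.

Kraft sum = 0.87109375. Satisfied.


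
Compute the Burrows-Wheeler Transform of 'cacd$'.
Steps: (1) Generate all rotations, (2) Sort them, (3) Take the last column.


Rotations (sorted):
  0: $cacd -> last char: d
  1: acd$c -> last char: c
  2: cacd$ -> last char: $
  3: cd$ca -> last char: a
  4: d$cac -> last char: c


BWT = dc$ac


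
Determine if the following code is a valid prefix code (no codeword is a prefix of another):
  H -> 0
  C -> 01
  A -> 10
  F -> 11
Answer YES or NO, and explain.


Checking each pair (does one codeword prefix another?):
  H='0' vs C='01': prefix -- VIOLATION

NO -- this is NOT a valid prefix code. H (0) is a prefix of C (01).


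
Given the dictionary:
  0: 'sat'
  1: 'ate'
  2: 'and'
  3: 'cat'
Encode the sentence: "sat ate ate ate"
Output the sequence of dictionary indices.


Look up each word in the dictionary:
  'sat' -> 0
  'ate' -> 1
  'ate' -> 1
  'ate' -> 1

Encoded: [0, 1, 1, 1]


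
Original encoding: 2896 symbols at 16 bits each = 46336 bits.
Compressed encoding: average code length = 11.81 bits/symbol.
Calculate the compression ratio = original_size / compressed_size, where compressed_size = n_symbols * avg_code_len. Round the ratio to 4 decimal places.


original_size = n_symbols * orig_bits = 2896 * 16 = 46336 bits
compressed_size = n_symbols * avg_code_len = 2896 * 11.81 = 34201.76 bits
ratio = original_size / compressed_size = 46336 / 34201.76 = 1.3548

Compression ratio = 1.3548


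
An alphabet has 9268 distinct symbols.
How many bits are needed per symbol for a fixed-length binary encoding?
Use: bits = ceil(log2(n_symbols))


log2(9268) = 13.178
Bracket: 2^13 = 8192 < 9268 <= 2^14 = 16384
So ceil(log2(9268)) = 14

bits = ceil(log2(9268)) = ceil(13.178) = 14 bits


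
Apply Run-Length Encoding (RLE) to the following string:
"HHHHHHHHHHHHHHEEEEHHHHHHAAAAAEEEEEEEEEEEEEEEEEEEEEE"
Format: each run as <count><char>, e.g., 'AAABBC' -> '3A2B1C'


Scanning runs left to right:
  i=0: run of 'H' x 14 -> '14H'
  i=14: run of 'E' x 4 -> '4E'
  i=18: run of 'H' x 6 -> '6H'
  i=24: run of 'A' x 5 -> '5A'
  i=29: run of 'E' x 22 -> '22E'

RLE = 14H4E6H5A22E


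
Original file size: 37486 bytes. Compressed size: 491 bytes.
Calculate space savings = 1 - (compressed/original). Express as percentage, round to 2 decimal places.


ratio = compressed/original = 491/37486 = 0.013098
savings = 1 - ratio = 1 - 0.013098 = 0.986902
as a percentage: 0.986902 * 100 = 98.69%

Space savings = 1 - 491/37486 = 98.69%


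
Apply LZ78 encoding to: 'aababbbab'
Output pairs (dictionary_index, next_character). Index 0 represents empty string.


LZ78 encoding steps:
Dictionary: {0: ''}
Step 1: w='' (idx 0), next='a' -> output (0, 'a'), add 'a' as idx 1
Step 2: w='a' (idx 1), next='b' -> output (1, 'b'), add 'ab' as idx 2
Step 3: w='ab' (idx 2), next='b' -> output (2, 'b'), add 'abb' as idx 3
Step 4: w='' (idx 0), next='b' -> output (0, 'b'), add 'b' as idx 4
Step 5: w='ab' (idx 2), end of input -> output (2, '')


Encoded: [(0, 'a'), (1, 'b'), (2, 'b'), (0, 'b'), (2, '')]


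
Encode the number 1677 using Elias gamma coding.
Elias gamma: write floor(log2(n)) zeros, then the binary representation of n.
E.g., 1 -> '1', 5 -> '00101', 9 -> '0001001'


num_bits = floor(log2(1677)) + 1 = 11
leading_zeros = num_bits - 1 = 10
binary(1677) = 11010001101

Elias gamma(1677) = '0000000000' + '11010001101' = 000000000011010001101 (21 bits)


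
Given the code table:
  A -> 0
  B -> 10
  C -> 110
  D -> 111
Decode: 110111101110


Decoding:
110 -> C
111 -> D
10 -> B
111 -> D
0 -> A


Result: CDBDA


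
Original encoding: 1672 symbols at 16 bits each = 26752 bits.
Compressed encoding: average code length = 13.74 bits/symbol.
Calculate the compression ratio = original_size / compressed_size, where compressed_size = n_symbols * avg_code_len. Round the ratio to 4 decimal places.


original_size = n_symbols * orig_bits = 1672 * 16 = 26752 bits
compressed_size = n_symbols * avg_code_len = 1672 * 13.74 = 22973.28 bits
ratio = original_size / compressed_size = 26752 / 22973.28 = 1.1645

Compression ratio = 1.1645


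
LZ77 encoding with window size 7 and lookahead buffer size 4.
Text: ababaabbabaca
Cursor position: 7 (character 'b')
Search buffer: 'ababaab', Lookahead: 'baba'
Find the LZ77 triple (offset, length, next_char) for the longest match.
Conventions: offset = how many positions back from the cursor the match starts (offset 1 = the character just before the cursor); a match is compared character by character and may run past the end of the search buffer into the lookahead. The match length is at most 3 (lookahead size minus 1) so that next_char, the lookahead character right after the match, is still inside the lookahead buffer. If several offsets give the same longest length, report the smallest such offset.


Try each offset into the search buffer:
  offset=1 (pos 6, char 'b'): match length 1
  offset=2 (pos 5, char 'a'): match length 0
  offset=3 (pos 4, char 'a'): match length 0
  offset=4 (pos 3, char 'b'): match length 2
  offset=5 (pos 2, char 'a'): match length 0
  offset=6 (pos 1, char 'b'): match length 3
  offset=7 (pos 0, char 'a'): match length 0
Longest match has length 3 at offset 6.
next_char = character at position 7 + 3 = 10 -> 'a'

Best match: offset=6, length=3 (matching 'bab' starting at position 1)
LZ77 triple: (6, 3, 'a')


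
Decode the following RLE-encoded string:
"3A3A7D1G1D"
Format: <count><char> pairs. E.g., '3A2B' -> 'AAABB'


Expanding each <count><char> pair:
  3A -> 'AAA'
  3A -> 'AAA'
  7D -> 'DDDDDDD'
  1G -> 'G'
  1D -> 'D'

Decoded = AAAAAADDDDDDDGD


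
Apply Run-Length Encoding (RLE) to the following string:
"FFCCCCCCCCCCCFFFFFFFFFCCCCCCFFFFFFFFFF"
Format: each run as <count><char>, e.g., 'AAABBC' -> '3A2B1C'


Scanning runs left to right:
  i=0: run of 'F' x 2 -> '2F'
  i=2: run of 'C' x 11 -> '11C'
  i=13: run of 'F' x 9 -> '9F'
  i=22: run of 'C' x 6 -> '6C'
  i=28: run of 'F' x 10 -> '10F'

RLE = 2F11C9F6C10F


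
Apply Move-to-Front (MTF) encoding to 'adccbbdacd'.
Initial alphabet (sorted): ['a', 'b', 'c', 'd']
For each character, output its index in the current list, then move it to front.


MTF encoding:
'a': index 0 in ['a', 'b', 'c', 'd'] -> ['a', 'b', 'c', 'd']
'd': index 3 in ['a', 'b', 'c', 'd'] -> ['d', 'a', 'b', 'c']
'c': index 3 in ['d', 'a', 'b', 'c'] -> ['c', 'd', 'a', 'b']
'c': index 0 in ['c', 'd', 'a', 'b'] -> ['c', 'd', 'a', 'b']
'b': index 3 in ['c', 'd', 'a', 'b'] -> ['b', 'c', 'd', 'a']
'b': index 0 in ['b', 'c', 'd', 'a'] -> ['b', 'c', 'd', 'a']
'd': index 2 in ['b', 'c', 'd', 'a'] -> ['d', 'b', 'c', 'a']
'a': index 3 in ['d', 'b', 'c', 'a'] -> ['a', 'd', 'b', 'c']
'c': index 3 in ['a', 'd', 'b', 'c'] -> ['c', 'a', 'd', 'b']
'd': index 2 in ['c', 'a', 'd', 'b'] -> ['d', 'c', 'a', 'b']


Output: [0, 3, 3, 0, 3, 0, 2, 3, 3, 2]


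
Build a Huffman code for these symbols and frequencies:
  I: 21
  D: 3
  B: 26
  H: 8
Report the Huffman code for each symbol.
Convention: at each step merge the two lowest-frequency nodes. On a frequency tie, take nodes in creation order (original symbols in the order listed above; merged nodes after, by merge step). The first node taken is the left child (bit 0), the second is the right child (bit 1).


Huffman tree construction:
Step 1: Merge D(3) + H(8) = 11
Step 2: Merge (D+H)(11) + I(21) = 32
Step 3: Merge B(26) + ((D+H)+I)(32) = 58
Read each symbol's code off the tree from the root (left child = 0, right child = 1).

Codes:
  I: 11 (length 2)
  D: 100 (length 3)
  B: 0 (length 1)
  H: 101 (length 3)
Average code length: 101/58 = 1.7414 bits/symbol


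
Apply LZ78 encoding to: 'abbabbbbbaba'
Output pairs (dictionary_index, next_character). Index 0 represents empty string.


LZ78 encoding steps:
Dictionary: {0: ''}
Step 1: w='' (idx 0), next='a' -> output (0, 'a'), add 'a' as idx 1
Step 2: w='' (idx 0), next='b' -> output (0, 'b'), add 'b' as idx 2
Step 3: w='b' (idx 2), next='a' -> output (2, 'a'), add 'ba' as idx 3
Step 4: w='b' (idx 2), next='b' -> output (2, 'b'), add 'bb' as idx 4
Step 5: w='bb' (idx 4), next='b' -> output (4, 'b'), add 'bbb' as idx 5
Step 6: w='a' (idx 1), next='b' -> output (1, 'b'), add 'ab' as idx 6
Step 7: w='a' (idx 1), end of input -> output (1, '')


Encoded: [(0, 'a'), (0, 'b'), (2, 'a'), (2, 'b'), (4, 'b'), (1, 'b'), (1, '')]


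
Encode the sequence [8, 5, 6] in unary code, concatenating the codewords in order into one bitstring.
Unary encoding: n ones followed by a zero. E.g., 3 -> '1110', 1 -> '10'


Encode each number as n ones followed by a terminating 0:
  8 -> 111111110 (9 bits)
  5 -> 111110 (6 bits)
  6 -> 1111110 (7 bits)
Total length = 9 + 6 + 7 = 22 bits.

Unary([8, 5, 6]) = 1111111101111101111110 (22 bits)


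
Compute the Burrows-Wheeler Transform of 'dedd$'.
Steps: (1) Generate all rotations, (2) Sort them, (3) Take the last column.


Rotations (sorted):
  0: $dedd -> last char: d
  1: d$ded -> last char: d
  2: dd$de -> last char: e
  3: dedd$ -> last char: $
  4: edd$d -> last char: d


BWT = dde$d


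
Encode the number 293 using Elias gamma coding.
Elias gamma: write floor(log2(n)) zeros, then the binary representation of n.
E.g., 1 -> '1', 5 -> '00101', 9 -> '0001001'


num_bits = floor(log2(293)) + 1 = 9
leading_zeros = num_bits - 1 = 8
binary(293) = 100100101

Elias gamma(293) = '00000000' + '100100101' = 00000000100100101 (17 bits)


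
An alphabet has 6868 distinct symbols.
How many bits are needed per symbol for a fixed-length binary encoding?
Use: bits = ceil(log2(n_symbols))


log2(6868) = 12.7457
Bracket: 2^12 = 4096 < 6868 <= 2^13 = 8192
So ceil(log2(6868)) = 13

bits = ceil(log2(6868)) = ceil(12.7457) = 13 bits


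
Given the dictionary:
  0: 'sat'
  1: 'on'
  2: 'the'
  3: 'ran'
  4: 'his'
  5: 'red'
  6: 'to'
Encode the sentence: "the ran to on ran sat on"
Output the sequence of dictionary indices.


Look up each word in the dictionary:
  'the' -> 2
  'ran' -> 3
  'to' -> 6
  'on' -> 1
  'ran' -> 3
  'sat' -> 0
  'on' -> 1

Encoded: [2, 3, 6, 1, 3, 0, 1]


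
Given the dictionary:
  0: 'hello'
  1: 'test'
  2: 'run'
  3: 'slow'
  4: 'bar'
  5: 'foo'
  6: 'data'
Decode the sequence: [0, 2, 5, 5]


Look up each index in the dictionary:
  0 -> 'hello'
  2 -> 'run'
  5 -> 'foo'
  5 -> 'foo'

Decoded: "hello run foo foo"


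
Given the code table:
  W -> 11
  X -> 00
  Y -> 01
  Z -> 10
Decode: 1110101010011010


Decoding:
11 -> W
10 -> Z
10 -> Z
10 -> Z
10 -> Z
01 -> Y
10 -> Z
10 -> Z


Result: WZZZZYZZ


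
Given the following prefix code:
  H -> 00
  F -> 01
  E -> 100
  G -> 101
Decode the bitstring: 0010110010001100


Decoding step by step:
Bits 00 -> H
Bits 101 -> G
Bits 100 -> E
Bits 100 -> E
Bits 01 -> F
Bits 100 -> E


Decoded message: HGEEFE


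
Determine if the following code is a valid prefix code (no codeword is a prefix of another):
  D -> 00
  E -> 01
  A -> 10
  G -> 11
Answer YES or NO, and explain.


Checking each pair (does one codeword prefix another?):
  D='00' vs E='01': no prefix
  D='00' vs A='10': no prefix
  D='00' vs G='11': no prefix
  E='01' vs D='00': no prefix
  E='01' vs A='10': no prefix
  E='01' vs G='11': no prefix
  A='10' vs D='00': no prefix
  A='10' vs E='01': no prefix
  A='10' vs G='11': no prefix
  G='11' vs D='00': no prefix
  G='11' vs E='01': no prefix
  G='11' vs A='10': no prefix
No violation found over all pairs.

YES -- this is a valid prefix code. No codeword is a prefix of any other codeword.


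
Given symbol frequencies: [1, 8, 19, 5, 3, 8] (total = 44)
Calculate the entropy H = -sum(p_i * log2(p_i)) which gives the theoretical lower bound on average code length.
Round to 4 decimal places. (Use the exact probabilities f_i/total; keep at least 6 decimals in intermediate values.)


Per-symbol terms -p_i * log2(p_i) with p_i = f_i/44:
  p = 1/44 = 0.022727: log2(p) = -5.459432, -p*log2(p) = 0.124078
  p = 8/44 = 0.181818: log2(p) = -2.459432, -p*log2(p) = 0.447169
  p = 19/44 = 0.431818: log2(p) = -1.211504, -p*log2(p) = 0.523149
  p = 5/44 = 0.113636: log2(p) = -3.137504, -p*log2(p) = 0.356534
  p = 3/44 = 0.068182: log2(p) = -3.874469, -p*log2(p) = 0.264168
  p = 8/44 = 0.181818: log2(p) = -2.459432, -p*log2(p) = 0.447169
H = 0.124078 + 0.447169 + 0.523149 + 0.356534 + 0.264168 + 0.447169 = 2.162267

H = 2.1623 bits/symbol


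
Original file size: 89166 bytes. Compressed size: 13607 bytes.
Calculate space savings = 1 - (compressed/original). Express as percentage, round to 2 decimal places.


ratio = compressed/original = 13607/89166 = 0.152603
savings = 1 - ratio = 1 - 0.152603 = 0.847397
as a percentage: 0.847397 * 100 = 84.74%

Space savings = 1 - 13607/89166 = 84.74%


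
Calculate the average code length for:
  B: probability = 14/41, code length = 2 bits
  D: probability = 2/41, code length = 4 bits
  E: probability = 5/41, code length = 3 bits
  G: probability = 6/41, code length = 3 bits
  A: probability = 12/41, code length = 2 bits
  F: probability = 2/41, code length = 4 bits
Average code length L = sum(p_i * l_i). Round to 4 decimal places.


Weighted contributions p_i * l_i:
  B: (14/41) * 2 = 28/41
  D: (2/41) * 4 = 8/41
  E: (5/41) * 3 = 15/41
  G: (6/41) * 3 = 18/41
  A: (12/41) * 2 = 24/41
  F: (2/41) * 4 = 8/41
Sum = (28 + 8 + 15 + 18 + 24 + 8)/41 = 101/41

L = 101/41 = 2.4634 bits/symbol


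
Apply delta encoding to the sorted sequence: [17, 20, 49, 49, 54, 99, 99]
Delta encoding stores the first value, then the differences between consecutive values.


First value: 17
Deltas:
  20 - 17 = 3
  49 - 20 = 29
  49 - 49 = 0
  54 - 49 = 5
  99 - 54 = 45
  99 - 99 = 0


Delta encoded: [17, 3, 29, 0, 5, 45, 0]
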